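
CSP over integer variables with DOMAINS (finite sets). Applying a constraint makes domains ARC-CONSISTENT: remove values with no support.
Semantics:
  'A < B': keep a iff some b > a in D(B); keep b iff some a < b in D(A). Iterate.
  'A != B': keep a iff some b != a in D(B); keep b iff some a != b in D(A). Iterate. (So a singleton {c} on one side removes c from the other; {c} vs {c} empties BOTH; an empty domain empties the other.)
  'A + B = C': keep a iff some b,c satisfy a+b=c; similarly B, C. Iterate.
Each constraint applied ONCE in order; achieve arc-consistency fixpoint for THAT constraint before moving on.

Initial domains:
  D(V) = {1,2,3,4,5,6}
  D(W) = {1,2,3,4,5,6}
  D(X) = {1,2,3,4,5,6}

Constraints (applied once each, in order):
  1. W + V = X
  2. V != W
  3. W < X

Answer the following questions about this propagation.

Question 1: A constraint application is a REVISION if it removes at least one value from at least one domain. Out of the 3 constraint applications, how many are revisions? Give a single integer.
Answer: 1

Derivation:
Constraint 1 (W + V = X) on D(W)={1,2,3,4,5,6} D(V)={1,2,3,4,5,6} D(X)={1,2,3,4,5,6}: W {1,2,3,4,5,6}->{1,2,3,4,5}; V {1,2,3,4,5,6}->{1,2,3,4,5}; X {1,2,3,4,5,6}->{2,3,4,5,6} => REVISION
Constraint 2 (V != W) on D(V)={1,2,3,4,5} D(W)={1,2,3,4,5}: no change => not a revision
Constraint 3 (W < X) on D(W)={1,2,3,4,5} D(X)={2,3,4,5,6}: no change => not a revision
Total revisions = 1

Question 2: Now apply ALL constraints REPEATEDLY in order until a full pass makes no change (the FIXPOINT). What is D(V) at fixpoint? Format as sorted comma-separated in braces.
pass 0 (initial): D(V)={1,2,3,4,5,6}
pass 1: V {1,2,3,4,5,6}->{1,2,3,4,5}; W {1,2,3,4,5,6}->{1,2,3,4,5}; X {1,2,3,4,5,6}->{2,3,4,5,6}
pass 2: no change
Fixpoint after 2 passes: D(V) = {1,2,3,4,5}

Answer: {1,2,3,4,5}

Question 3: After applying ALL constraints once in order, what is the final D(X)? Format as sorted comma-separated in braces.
Constraint 1 (W + V = X) on D(W)={1,2,3,4,5,6} D(V)={1,2,3,4,5,6} D(X)={1,2,3,4,5,6}: W {1,2,3,4,5,6}->{1,2,3,4,5}; V {1,2,3,4,5,6}->{1,2,3,4,5}; X {1,2,3,4,5,6}->{2,3,4,5,6}
Constraint 2 (V != W) on D(V)={1,2,3,4,5} D(W)={1,2,3,4,5}: no change
Constraint 3 (W < X) on D(W)={1,2,3,4,5} D(X)={2,3,4,5,6}: no change
So after all 3 constraints: D(X) = {2,3,4,5,6}

Answer: {2,3,4,5,6}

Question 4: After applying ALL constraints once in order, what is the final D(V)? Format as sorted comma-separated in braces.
Answer: {1,2,3,4,5}

Derivation:
Constraint 1 (W + V = X) on D(W)={1,2,3,4,5,6} D(V)={1,2,3,4,5,6} D(X)={1,2,3,4,5,6}: W {1,2,3,4,5,6}->{1,2,3,4,5}; V {1,2,3,4,5,6}->{1,2,3,4,5}; X {1,2,3,4,5,6}->{2,3,4,5,6}
Constraint 2 (V != W) on D(V)={1,2,3,4,5} D(W)={1,2,3,4,5}: no change
Constraint 3 (W < X) on D(W)={1,2,3,4,5} D(X)={2,3,4,5,6}: no change
So after all 3 constraints: D(V) = {1,2,3,4,5}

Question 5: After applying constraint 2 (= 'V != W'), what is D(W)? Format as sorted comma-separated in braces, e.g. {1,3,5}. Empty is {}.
Answer: {1,2,3,4,5}

Derivation:
Constraint 1 (W + V = X) on D(W)={1,2,3,4,5,6} D(V)={1,2,3,4,5,6} D(X)={1,2,3,4,5,6}: W {1,2,3,4,5,6}->{1,2,3,4,5}; V {1,2,3,4,5,6}->{1,2,3,4,5}; X {1,2,3,4,5,6}->{2,3,4,5,6}
Constraint 2 (V != W) on D(V)={1,2,3,4,5} D(W)={1,2,3,4,5}: no change
So after constraint 2: D(W) = {1,2,3,4,5}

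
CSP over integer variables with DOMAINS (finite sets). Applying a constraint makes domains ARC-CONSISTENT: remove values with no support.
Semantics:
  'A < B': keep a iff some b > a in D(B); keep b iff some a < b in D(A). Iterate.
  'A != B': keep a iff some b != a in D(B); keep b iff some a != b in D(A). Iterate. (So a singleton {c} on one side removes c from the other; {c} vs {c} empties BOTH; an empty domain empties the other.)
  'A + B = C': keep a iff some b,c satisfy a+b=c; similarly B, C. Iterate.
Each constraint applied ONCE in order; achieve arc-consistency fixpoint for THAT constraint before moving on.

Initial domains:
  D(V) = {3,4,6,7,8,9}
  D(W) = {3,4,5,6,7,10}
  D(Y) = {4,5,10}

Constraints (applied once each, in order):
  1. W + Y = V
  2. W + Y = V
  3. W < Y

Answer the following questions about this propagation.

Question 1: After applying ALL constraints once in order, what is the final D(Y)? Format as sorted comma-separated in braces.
Constraint 1 (W + Y = V) on D(W)={3,4,5,6,7,10} D(Y)={4,5,10} D(V)={3,4,6,7,8,9}: W {3,4,5,6,7,10}->{3,4,5}; Y {4,5,10}->{4,5}; V {3,4,6,7,8,9}->{7,8,9}
Constraint 2 (W + Y = V) on D(W)={3,4,5} D(Y)={4,5} D(V)={7,8,9}: no change
Constraint 3 (W < Y) on D(W)={3,4,5} D(Y)={4,5}: W {3,4,5}->{3,4}
So after all 3 constraints: D(Y) = {4,5}

Answer: {4,5}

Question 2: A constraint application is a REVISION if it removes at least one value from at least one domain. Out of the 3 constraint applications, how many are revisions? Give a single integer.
Constraint 1 (W + Y = V) on D(W)={3,4,5,6,7,10} D(Y)={4,5,10} D(V)={3,4,6,7,8,9}: W {3,4,5,6,7,10}->{3,4,5}; Y {4,5,10}->{4,5}; V {3,4,6,7,8,9}->{7,8,9} => REVISION
Constraint 2 (W + Y = V) on D(W)={3,4,5} D(Y)={4,5} D(V)={7,8,9}: no change => not a revision
Constraint 3 (W < Y) on D(W)={3,4,5} D(Y)={4,5}: W {3,4,5}->{3,4} => REVISION
Total revisions = 2

Answer: 2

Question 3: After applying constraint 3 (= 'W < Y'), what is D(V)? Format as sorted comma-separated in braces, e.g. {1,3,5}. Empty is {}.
Answer: {7,8,9}

Derivation:
Constraint 1 (W + Y = V) on D(W)={3,4,5,6,7,10} D(Y)={4,5,10} D(V)={3,4,6,7,8,9}: W {3,4,5,6,7,10}->{3,4,5}; Y {4,5,10}->{4,5}; V {3,4,6,7,8,9}->{7,8,9}
Constraint 2 (W + Y = V) on D(W)={3,4,5} D(Y)={4,5} D(V)={7,8,9}: no change
Constraint 3 (W < Y) on D(W)={3,4,5} D(Y)={4,5}: W {3,4,5}->{3,4}
So after constraint 3: D(V) = {7,8,9}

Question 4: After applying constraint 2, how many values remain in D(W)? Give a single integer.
Constraint 1 (W + Y = V) on D(W)={3,4,5,6,7,10} D(Y)={4,5,10} D(V)={3,4,6,7,8,9}: W {3,4,5,6,7,10}->{3,4,5}; Y {4,5,10}->{4,5}; V {3,4,6,7,8,9}->{7,8,9}
Constraint 2 (W + Y = V) on D(W)={3,4,5} D(Y)={4,5} D(V)={7,8,9}: no change
So after constraint 2: D(W)={3,4,5}, size = 3

Answer: 3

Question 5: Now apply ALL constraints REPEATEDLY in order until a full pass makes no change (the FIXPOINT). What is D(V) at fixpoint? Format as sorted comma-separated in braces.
Answer: {7,8,9}

Derivation:
pass 0 (initial): D(V)={3,4,6,7,8,9}
pass 1: V {3,4,6,7,8,9}->{7,8,9}; W {3,4,5,6,7,10}->{3,4}; Y {4,5,10}->{4,5}
pass 2: no change
Fixpoint after 2 passes: D(V) = {7,8,9}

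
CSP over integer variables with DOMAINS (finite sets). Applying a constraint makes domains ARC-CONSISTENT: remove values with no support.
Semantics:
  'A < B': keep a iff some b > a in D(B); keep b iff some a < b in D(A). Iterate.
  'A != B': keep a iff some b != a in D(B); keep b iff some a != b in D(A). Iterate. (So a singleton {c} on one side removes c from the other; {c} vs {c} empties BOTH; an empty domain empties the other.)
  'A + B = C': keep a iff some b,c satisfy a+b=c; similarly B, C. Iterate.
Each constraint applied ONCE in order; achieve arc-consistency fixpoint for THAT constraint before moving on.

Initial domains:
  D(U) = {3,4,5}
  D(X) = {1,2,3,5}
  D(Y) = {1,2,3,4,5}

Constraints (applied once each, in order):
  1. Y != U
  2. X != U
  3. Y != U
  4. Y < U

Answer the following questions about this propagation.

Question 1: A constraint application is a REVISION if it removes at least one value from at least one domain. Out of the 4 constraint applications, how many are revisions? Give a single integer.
Answer: 1

Derivation:
Constraint 1 (Y != U) on D(Y)={1,2,3,4,5} D(U)={3,4,5}: no change => not a revision
Constraint 2 (X != U) on D(X)={1,2,3,5} D(U)={3,4,5}: no change => not a revision
Constraint 3 (Y != U) on D(Y)={1,2,3,4,5} D(U)={3,4,5}: no change => not a revision
Constraint 4 (Y < U) on D(Y)={1,2,3,4,5} D(U)={3,4,5}: Y {1,2,3,4,5}->{1,2,3,4} => REVISION
Total revisions = 1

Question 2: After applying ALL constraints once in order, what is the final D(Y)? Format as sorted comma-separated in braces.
Constraint 1 (Y != U) on D(Y)={1,2,3,4,5} D(U)={3,4,5}: no change
Constraint 2 (X != U) on D(X)={1,2,3,5} D(U)={3,4,5}: no change
Constraint 3 (Y != U) on D(Y)={1,2,3,4,5} D(U)={3,4,5}: no change
Constraint 4 (Y < U) on D(Y)={1,2,3,4,5} D(U)={3,4,5}: Y {1,2,3,4,5}->{1,2,3,4}
So after all 4 constraints: D(Y) = {1,2,3,4}

Answer: {1,2,3,4}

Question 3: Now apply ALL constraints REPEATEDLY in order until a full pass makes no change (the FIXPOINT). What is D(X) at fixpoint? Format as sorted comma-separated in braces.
pass 0 (initial): D(X)={1,2,3,5}
pass 1: Y {1,2,3,4,5}->{1,2,3,4}
pass 2: no change
Fixpoint after 2 passes: D(X) = {1,2,3,5}

Answer: {1,2,3,5}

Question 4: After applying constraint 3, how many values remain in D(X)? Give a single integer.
Constraint 1 (Y != U) on D(Y)={1,2,3,4,5} D(U)={3,4,5}: no change
Constraint 2 (X != U) on D(X)={1,2,3,5} D(U)={3,4,5}: no change
Constraint 3 (Y != U) on D(Y)={1,2,3,4,5} D(U)={3,4,5}: no change
So after constraint 3: D(X)={1,2,3,5}, size = 4

Answer: 4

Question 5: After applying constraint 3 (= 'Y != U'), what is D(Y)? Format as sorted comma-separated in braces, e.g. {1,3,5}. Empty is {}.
Answer: {1,2,3,4,5}

Derivation:
Constraint 1 (Y != U) on D(Y)={1,2,3,4,5} D(U)={3,4,5}: no change
Constraint 2 (X != U) on D(X)={1,2,3,5} D(U)={3,4,5}: no change
Constraint 3 (Y != U) on D(Y)={1,2,3,4,5} D(U)={3,4,5}: no change
So after constraint 3: D(Y) = {1,2,3,4,5}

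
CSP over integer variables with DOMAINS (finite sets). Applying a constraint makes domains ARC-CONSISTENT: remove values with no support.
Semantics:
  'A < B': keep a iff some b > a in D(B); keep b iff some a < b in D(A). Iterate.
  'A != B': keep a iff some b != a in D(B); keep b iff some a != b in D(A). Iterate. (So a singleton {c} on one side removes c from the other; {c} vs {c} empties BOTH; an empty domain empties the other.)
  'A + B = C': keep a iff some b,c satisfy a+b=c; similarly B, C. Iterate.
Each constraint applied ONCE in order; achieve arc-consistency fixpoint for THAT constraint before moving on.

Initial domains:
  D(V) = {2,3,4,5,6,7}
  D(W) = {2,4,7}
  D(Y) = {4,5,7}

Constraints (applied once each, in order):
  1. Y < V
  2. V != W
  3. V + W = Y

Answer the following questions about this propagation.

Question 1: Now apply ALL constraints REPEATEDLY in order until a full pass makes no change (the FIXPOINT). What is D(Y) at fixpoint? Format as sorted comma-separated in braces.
Answer: {}

Derivation:
pass 0 (initial): D(Y)={4,5,7}
pass 1: V {2,3,4,5,6,7}->{}; W {2,4,7}->{}; Y {4,5,7}->{}
pass 2: no change
Fixpoint after 2 passes: D(Y) = {}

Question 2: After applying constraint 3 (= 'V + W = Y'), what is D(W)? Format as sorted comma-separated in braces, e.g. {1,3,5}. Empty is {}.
Constraint 1 (Y < V) on D(Y)={4,5,7} D(V)={2,3,4,5,6,7}: Y {4,5,7}->{4,5}; V {2,3,4,5,6,7}->{5,6,7}
Constraint 2 (V != W) on D(V)={5,6,7} D(W)={2,4,7}: no change
Constraint 3 (V + W = Y) on D(V)={5,6,7} D(W)={2,4,7} D(Y)={4,5}: V {5,6,7}->{}; W {2,4,7}->{}; Y {4,5}->{}
So after constraint 3: D(W) = {}

Answer: {}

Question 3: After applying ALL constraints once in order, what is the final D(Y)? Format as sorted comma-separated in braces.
Constraint 1 (Y < V) on D(Y)={4,5,7} D(V)={2,3,4,5,6,7}: Y {4,5,7}->{4,5}; V {2,3,4,5,6,7}->{5,6,7}
Constraint 2 (V != W) on D(V)={5,6,7} D(W)={2,4,7}: no change
Constraint 3 (V + W = Y) on D(V)={5,6,7} D(W)={2,4,7} D(Y)={4,5}: V {5,6,7}->{}; W {2,4,7}->{}; Y {4,5}->{}
So after all 3 constraints: D(Y) = {}

Answer: {}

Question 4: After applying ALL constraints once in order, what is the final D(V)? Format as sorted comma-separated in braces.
Constraint 1 (Y < V) on D(Y)={4,5,7} D(V)={2,3,4,5,6,7}: Y {4,5,7}->{4,5}; V {2,3,4,5,6,7}->{5,6,7}
Constraint 2 (V != W) on D(V)={5,6,7} D(W)={2,4,7}: no change
Constraint 3 (V + W = Y) on D(V)={5,6,7} D(W)={2,4,7} D(Y)={4,5}: V {5,6,7}->{}; W {2,4,7}->{}; Y {4,5}->{}
So after all 3 constraints: D(V) = {}

Answer: {}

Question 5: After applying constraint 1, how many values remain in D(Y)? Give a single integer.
Constraint 1 (Y < V) on D(Y)={4,5,7} D(V)={2,3,4,5,6,7}: Y {4,5,7}->{4,5}; V {2,3,4,5,6,7}->{5,6,7}
So after constraint 1: D(Y)={4,5}, size = 2

Answer: 2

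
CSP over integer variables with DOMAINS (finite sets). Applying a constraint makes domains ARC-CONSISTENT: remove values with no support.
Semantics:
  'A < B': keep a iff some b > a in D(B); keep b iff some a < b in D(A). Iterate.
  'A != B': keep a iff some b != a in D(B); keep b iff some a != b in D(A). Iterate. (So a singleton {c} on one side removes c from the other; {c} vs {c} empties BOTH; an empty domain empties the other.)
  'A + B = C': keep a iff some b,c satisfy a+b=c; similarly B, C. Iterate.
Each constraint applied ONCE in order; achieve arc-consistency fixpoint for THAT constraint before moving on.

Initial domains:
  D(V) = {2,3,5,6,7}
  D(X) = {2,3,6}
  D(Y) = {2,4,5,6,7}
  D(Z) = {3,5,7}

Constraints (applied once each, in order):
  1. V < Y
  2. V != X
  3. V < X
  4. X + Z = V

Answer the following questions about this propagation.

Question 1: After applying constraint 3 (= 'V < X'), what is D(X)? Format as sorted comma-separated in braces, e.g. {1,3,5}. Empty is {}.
Answer: {3,6}

Derivation:
Constraint 1 (V < Y) on D(V)={2,3,5,6,7} D(Y)={2,4,5,6,7}: V {2,3,5,6,7}->{2,3,5,6}; Y {2,4,5,6,7}->{4,5,6,7}
Constraint 2 (V != X) on D(V)={2,3,5,6} D(X)={2,3,6}: no change
Constraint 3 (V < X) on D(V)={2,3,5,6} D(X)={2,3,6}: V {2,3,5,6}->{2,3,5}; X {2,3,6}->{3,6}
So after constraint 3: D(X) = {3,6}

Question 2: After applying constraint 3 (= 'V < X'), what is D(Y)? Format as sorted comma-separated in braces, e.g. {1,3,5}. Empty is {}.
Constraint 1 (V < Y) on D(V)={2,3,5,6,7} D(Y)={2,4,5,6,7}: V {2,3,5,6,7}->{2,3,5,6}; Y {2,4,5,6,7}->{4,5,6,7}
Constraint 2 (V != X) on D(V)={2,3,5,6} D(X)={2,3,6}: no change
Constraint 3 (V < X) on D(V)={2,3,5,6} D(X)={2,3,6}: V {2,3,5,6}->{2,3,5}; X {2,3,6}->{3,6}
So after constraint 3: D(Y) = {4,5,6,7}

Answer: {4,5,6,7}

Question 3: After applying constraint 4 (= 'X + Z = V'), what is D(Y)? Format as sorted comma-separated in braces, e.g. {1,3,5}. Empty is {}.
Constraint 1 (V < Y) on D(V)={2,3,5,6,7} D(Y)={2,4,5,6,7}: V {2,3,5,6,7}->{2,3,5,6}; Y {2,4,5,6,7}->{4,5,6,7}
Constraint 2 (V != X) on D(V)={2,3,5,6} D(X)={2,3,6}: no change
Constraint 3 (V < X) on D(V)={2,3,5,6} D(X)={2,3,6}: V {2,3,5,6}->{2,3,5}; X {2,3,6}->{3,6}
Constraint 4 (X + Z = V) on D(X)={3,6} D(Z)={3,5,7} D(V)={2,3,5}: X {3,6}->{}; Z {3,5,7}->{}; V {2,3,5}->{}
So after constraint 4: D(Y) = {4,5,6,7}

Answer: {4,5,6,7}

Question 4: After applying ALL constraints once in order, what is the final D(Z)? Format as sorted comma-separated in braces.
Answer: {}

Derivation:
Constraint 1 (V < Y) on D(V)={2,3,5,6,7} D(Y)={2,4,5,6,7}: V {2,3,5,6,7}->{2,3,5,6}; Y {2,4,5,6,7}->{4,5,6,7}
Constraint 2 (V != X) on D(V)={2,3,5,6} D(X)={2,3,6}: no change
Constraint 3 (V < X) on D(V)={2,3,5,6} D(X)={2,3,6}: V {2,3,5,6}->{2,3,5}; X {2,3,6}->{3,6}
Constraint 4 (X + Z = V) on D(X)={3,6} D(Z)={3,5,7} D(V)={2,3,5}: X {3,6}->{}; Z {3,5,7}->{}; V {2,3,5}->{}
So after all 4 constraints: D(Z) = {}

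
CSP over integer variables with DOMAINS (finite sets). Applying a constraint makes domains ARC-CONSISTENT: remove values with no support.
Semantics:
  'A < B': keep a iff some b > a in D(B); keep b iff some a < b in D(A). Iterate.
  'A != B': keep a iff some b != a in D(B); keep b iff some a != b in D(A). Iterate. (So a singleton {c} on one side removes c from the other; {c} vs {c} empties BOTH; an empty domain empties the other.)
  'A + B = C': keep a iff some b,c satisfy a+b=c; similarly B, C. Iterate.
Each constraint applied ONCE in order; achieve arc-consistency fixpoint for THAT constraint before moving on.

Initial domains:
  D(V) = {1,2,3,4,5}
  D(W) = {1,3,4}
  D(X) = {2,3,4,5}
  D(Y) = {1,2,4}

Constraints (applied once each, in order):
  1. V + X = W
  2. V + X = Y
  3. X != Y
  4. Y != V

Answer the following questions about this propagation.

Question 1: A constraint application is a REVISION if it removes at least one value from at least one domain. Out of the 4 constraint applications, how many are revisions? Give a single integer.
Constraint 1 (V + X = W) on D(V)={1,2,3,4,5} D(X)={2,3,4,5} D(W)={1,3,4}: V {1,2,3,4,5}->{1,2}; X {2,3,4,5}->{2,3}; W {1,3,4}->{3,4} => REVISION
Constraint 2 (V + X = Y) on D(V)={1,2} D(X)={2,3} D(Y)={1,2,4}: Y {1,2,4}->{4} => REVISION
Constraint 3 (X != Y) on D(X)={2,3} D(Y)={4}: no change => not a revision
Constraint 4 (Y != V) on D(Y)={4} D(V)={1,2}: no change => not a revision
Total revisions = 2

Answer: 2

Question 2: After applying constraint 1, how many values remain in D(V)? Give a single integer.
Constraint 1 (V + X = W) on D(V)={1,2,3,4,5} D(X)={2,3,4,5} D(W)={1,3,4}: V {1,2,3,4,5}->{1,2}; X {2,3,4,5}->{2,3}; W {1,3,4}->{3,4}
So after constraint 1: D(V)={1,2}, size = 2

Answer: 2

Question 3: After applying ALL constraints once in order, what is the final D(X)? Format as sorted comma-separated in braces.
Answer: {2,3}

Derivation:
Constraint 1 (V + X = W) on D(V)={1,2,3,4,5} D(X)={2,3,4,5} D(W)={1,3,4}: V {1,2,3,4,5}->{1,2}; X {2,3,4,5}->{2,3}; W {1,3,4}->{3,4}
Constraint 2 (V + X = Y) on D(V)={1,2} D(X)={2,3} D(Y)={1,2,4}: Y {1,2,4}->{4}
Constraint 3 (X != Y) on D(X)={2,3} D(Y)={4}: no change
Constraint 4 (Y != V) on D(Y)={4} D(V)={1,2}: no change
So after all 4 constraints: D(X) = {2,3}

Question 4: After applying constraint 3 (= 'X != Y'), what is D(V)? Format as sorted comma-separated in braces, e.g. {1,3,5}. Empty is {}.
Constraint 1 (V + X = W) on D(V)={1,2,3,4,5} D(X)={2,3,4,5} D(W)={1,3,4}: V {1,2,3,4,5}->{1,2}; X {2,3,4,5}->{2,3}; W {1,3,4}->{3,4}
Constraint 2 (V + X = Y) on D(V)={1,2} D(X)={2,3} D(Y)={1,2,4}: Y {1,2,4}->{4}
Constraint 3 (X != Y) on D(X)={2,3} D(Y)={4}: no change
So after constraint 3: D(V) = {1,2}

Answer: {1,2}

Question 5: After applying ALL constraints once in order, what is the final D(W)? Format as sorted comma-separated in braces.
Answer: {3,4}

Derivation:
Constraint 1 (V + X = W) on D(V)={1,2,3,4,5} D(X)={2,3,4,5} D(W)={1,3,4}: V {1,2,3,4,5}->{1,2}; X {2,3,4,5}->{2,3}; W {1,3,4}->{3,4}
Constraint 2 (V + X = Y) on D(V)={1,2} D(X)={2,3} D(Y)={1,2,4}: Y {1,2,4}->{4}
Constraint 3 (X != Y) on D(X)={2,3} D(Y)={4}: no change
Constraint 4 (Y != V) on D(Y)={4} D(V)={1,2}: no change
So after all 4 constraints: D(W) = {3,4}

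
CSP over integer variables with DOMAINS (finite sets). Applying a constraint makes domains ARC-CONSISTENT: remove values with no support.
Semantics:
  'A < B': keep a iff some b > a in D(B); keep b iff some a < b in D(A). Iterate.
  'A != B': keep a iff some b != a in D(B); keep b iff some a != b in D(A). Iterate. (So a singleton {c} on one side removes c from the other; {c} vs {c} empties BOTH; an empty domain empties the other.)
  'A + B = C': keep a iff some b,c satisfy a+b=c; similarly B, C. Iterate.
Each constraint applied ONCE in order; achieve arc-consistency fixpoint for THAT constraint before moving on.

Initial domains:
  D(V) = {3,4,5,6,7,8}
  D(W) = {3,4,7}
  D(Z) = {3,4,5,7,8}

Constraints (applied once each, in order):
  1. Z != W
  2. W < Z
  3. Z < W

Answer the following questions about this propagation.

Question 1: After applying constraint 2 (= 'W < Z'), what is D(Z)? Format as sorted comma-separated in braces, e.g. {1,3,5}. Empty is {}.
Constraint 1 (Z != W) on D(Z)={3,4,5,7,8} D(W)={3,4,7}: no change
Constraint 2 (W < Z) on D(W)={3,4,7} D(Z)={3,4,5,7,8}: Z {3,4,5,7,8}->{4,5,7,8}
So after constraint 2: D(Z) = {4,5,7,8}

Answer: {4,5,7,8}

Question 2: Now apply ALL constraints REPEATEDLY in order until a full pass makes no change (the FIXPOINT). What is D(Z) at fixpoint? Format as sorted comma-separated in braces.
Answer: {}

Derivation:
pass 0 (initial): D(Z)={3,4,5,7,8}
pass 1: W {3,4,7}->{7}; Z {3,4,5,7,8}->{4,5}
pass 2: W {7}->{}; Z {4,5}->{}
pass 3: no change
Fixpoint after 3 passes: D(Z) = {}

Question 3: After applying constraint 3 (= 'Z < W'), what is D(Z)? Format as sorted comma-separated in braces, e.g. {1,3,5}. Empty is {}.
Answer: {4,5}

Derivation:
Constraint 1 (Z != W) on D(Z)={3,4,5,7,8} D(W)={3,4,7}: no change
Constraint 2 (W < Z) on D(W)={3,4,7} D(Z)={3,4,5,7,8}: Z {3,4,5,7,8}->{4,5,7,8}
Constraint 3 (Z < W) on D(Z)={4,5,7,8} D(W)={3,4,7}: Z {4,5,7,8}->{4,5}; W {3,4,7}->{7}
So after constraint 3: D(Z) = {4,5}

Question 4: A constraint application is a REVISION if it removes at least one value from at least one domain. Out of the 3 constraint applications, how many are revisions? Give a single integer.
Answer: 2

Derivation:
Constraint 1 (Z != W) on D(Z)={3,4,5,7,8} D(W)={3,4,7}: no change => not a revision
Constraint 2 (W < Z) on D(W)={3,4,7} D(Z)={3,4,5,7,8}: Z {3,4,5,7,8}->{4,5,7,8} => REVISION
Constraint 3 (Z < W) on D(Z)={4,5,7,8} D(W)={3,4,7}: Z {4,5,7,8}->{4,5}; W {3,4,7}->{7} => REVISION
Total revisions = 2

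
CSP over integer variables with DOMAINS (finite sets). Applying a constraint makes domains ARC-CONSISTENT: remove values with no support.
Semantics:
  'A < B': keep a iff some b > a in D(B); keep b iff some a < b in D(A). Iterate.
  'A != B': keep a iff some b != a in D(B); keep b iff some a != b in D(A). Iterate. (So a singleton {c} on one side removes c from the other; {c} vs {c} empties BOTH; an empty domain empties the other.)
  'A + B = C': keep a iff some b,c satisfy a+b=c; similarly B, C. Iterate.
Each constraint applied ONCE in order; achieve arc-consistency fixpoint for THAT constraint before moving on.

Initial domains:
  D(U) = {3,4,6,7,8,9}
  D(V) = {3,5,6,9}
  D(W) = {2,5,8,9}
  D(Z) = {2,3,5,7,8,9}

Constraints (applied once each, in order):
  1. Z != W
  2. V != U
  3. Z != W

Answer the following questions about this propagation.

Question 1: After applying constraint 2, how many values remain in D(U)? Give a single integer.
Answer: 6

Derivation:
Constraint 1 (Z != W) on D(Z)={2,3,5,7,8,9} D(W)={2,5,8,9}: no change
Constraint 2 (V != U) on D(V)={3,5,6,9} D(U)={3,4,6,7,8,9}: no change
So after constraint 2: D(U)={3,4,6,7,8,9}, size = 6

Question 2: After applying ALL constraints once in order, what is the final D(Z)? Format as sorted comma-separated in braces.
Constraint 1 (Z != W) on D(Z)={2,3,5,7,8,9} D(W)={2,5,8,9}: no change
Constraint 2 (V != U) on D(V)={3,5,6,9} D(U)={3,4,6,7,8,9}: no change
Constraint 3 (Z != W) on D(Z)={2,3,5,7,8,9} D(W)={2,5,8,9}: no change
So after all 3 constraints: D(Z) = {2,3,5,7,8,9}

Answer: {2,3,5,7,8,9}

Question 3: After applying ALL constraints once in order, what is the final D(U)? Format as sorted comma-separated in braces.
Constraint 1 (Z != W) on D(Z)={2,3,5,7,8,9} D(W)={2,5,8,9}: no change
Constraint 2 (V != U) on D(V)={3,5,6,9} D(U)={3,4,6,7,8,9}: no change
Constraint 3 (Z != W) on D(Z)={2,3,5,7,8,9} D(W)={2,5,8,9}: no change
So after all 3 constraints: D(U) = {3,4,6,7,8,9}

Answer: {3,4,6,7,8,9}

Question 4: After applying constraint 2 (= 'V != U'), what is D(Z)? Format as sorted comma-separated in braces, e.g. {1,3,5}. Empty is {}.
Answer: {2,3,5,7,8,9}

Derivation:
Constraint 1 (Z != W) on D(Z)={2,3,5,7,8,9} D(W)={2,5,8,9}: no change
Constraint 2 (V != U) on D(V)={3,5,6,9} D(U)={3,4,6,7,8,9}: no change
So after constraint 2: D(Z) = {2,3,5,7,8,9}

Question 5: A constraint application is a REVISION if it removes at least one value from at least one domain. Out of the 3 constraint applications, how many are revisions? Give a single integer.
Constraint 1 (Z != W) on D(Z)={2,3,5,7,8,9} D(W)={2,5,8,9}: no change => not a revision
Constraint 2 (V != U) on D(V)={3,5,6,9} D(U)={3,4,6,7,8,9}: no change => not a revision
Constraint 3 (Z != W) on D(Z)={2,3,5,7,8,9} D(W)={2,5,8,9}: no change => not a revision
Total revisions = 0

Answer: 0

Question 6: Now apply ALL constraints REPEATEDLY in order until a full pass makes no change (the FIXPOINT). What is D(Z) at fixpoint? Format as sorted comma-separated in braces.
Answer: {2,3,5,7,8,9}

Derivation:
pass 0 (initial): D(Z)={2,3,5,7,8,9}
pass 1: no change
Fixpoint after 1 passes: D(Z) = {2,3,5,7,8,9}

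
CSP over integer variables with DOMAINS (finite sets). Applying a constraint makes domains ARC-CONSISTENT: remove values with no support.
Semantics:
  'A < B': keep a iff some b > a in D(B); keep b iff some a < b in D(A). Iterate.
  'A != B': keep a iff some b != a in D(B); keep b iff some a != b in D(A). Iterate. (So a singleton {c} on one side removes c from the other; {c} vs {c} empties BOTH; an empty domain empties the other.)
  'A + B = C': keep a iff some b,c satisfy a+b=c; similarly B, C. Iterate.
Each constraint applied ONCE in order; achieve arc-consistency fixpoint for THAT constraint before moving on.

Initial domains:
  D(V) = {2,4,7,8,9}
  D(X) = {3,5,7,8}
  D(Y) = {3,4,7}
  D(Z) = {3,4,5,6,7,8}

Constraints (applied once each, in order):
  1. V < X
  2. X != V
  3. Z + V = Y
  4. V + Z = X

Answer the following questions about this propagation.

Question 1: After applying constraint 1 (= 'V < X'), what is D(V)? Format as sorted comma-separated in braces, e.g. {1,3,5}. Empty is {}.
Constraint 1 (V < X) on D(V)={2,4,7,8,9} D(X)={3,5,7,8}: V {2,4,7,8,9}->{2,4,7}
So after constraint 1: D(V) = {2,4,7}

Answer: {2,4,7}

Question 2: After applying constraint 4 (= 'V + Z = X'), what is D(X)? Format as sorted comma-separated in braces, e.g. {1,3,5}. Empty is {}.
Constraint 1 (V < X) on D(V)={2,4,7,8,9} D(X)={3,5,7,8}: V {2,4,7,8,9}->{2,4,7}
Constraint 2 (X != V) on D(X)={3,5,7,8} D(V)={2,4,7}: no change
Constraint 3 (Z + V = Y) on D(Z)={3,4,5,6,7,8} D(V)={2,4,7} D(Y)={3,4,7}: Z {3,4,5,6,7,8}->{3,5}; V {2,4,7}->{2,4}; Y {3,4,7}->{7}
Constraint 4 (V + Z = X) on D(V)={2,4} D(Z)={3,5} D(X)={3,5,7,8}: X {3,5,7,8}->{5,7}
So after constraint 4: D(X) = {5,7}

Answer: {5,7}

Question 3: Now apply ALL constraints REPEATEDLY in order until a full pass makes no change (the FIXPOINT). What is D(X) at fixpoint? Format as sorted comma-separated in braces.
Answer: {5,7}

Derivation:
pass 0 (initial): D(X)={3,5,7,8}
pass 1: V {2,4,7,8,9}->{2,4}; X {3,5,7,8}->{5,7}; Y {3,4,7}->{7}; Z {3,4,5,6,7,8}->{3,5}
pass 2: no change
Fixpoint after 2 passes: D(X) = {5,7}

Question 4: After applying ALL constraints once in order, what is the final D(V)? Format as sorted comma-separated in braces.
Constraint 1 (V < X) on D(V)={2,4,7,8,9} D(X)={3,5,7,8}: V {2,4,7,8,9}->{2,4,7}
Constraint 2 (X != V) on D(X)={3,5,7,8} D(V)={2,4,7}: no change
Constraint 3 (Z + V = Y) on D(Z)={3,4,5,6,7,8} D(V)={2,4,7} D(Y)={3,4,7}: Z {3,4,5,6,7,8}->{3,5}; V {2,4,7}->{2,4}; Y {3,4,7}->{7}
Constraint 4 (V + Z = X) on D(V)={2,4} D(Z)={3,5} D(X)={3,5,7,8}: X {3,5,7,8}->{5,7}
So after all 4 constraints: D(V) = {2,4}

Answer: {2,4}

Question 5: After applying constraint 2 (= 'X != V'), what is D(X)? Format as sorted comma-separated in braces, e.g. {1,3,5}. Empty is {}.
Answer: {3,5,7,8}

Derivation:
Constraint 1 (V < X) on D(V)={2,4,7,8,9} D(X)={3,5,7,8}: V {2,4,7,8,9}->{2,4,7}
Constraint 2 (X != V) on D(X)={3,5,7,8} D(V)={2,4,7}: no change
So after constraint 2: D(X) = {3,5,7,8}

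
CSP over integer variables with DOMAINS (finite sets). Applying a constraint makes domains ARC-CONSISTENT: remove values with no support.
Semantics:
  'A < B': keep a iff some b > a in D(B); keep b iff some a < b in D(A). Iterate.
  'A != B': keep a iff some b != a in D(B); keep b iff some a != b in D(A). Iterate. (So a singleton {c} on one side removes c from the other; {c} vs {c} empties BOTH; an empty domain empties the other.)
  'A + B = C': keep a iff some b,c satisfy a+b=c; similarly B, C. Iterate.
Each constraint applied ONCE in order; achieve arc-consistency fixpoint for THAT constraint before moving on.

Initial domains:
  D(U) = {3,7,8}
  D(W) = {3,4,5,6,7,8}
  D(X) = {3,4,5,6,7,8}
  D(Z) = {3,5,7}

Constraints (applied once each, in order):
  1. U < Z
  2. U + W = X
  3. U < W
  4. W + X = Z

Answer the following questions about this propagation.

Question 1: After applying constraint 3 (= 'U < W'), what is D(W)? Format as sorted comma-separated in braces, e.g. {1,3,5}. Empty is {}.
Answer: {4,5}

Derivation:
Constraint 1 (U < Z) on D(U)={3,7,8} D(Z)={3,5,7}: U {3,7,8}->{3}; Z {3,5,7}->{5,7}
Constraint 2 (U + W = X) on D(U)={3} D(W)={3,4,5,6,7,8} D(X)={3,4,5,6,7,8}: W {3,4,5,6,7,8}->{3,4,5}; X {3,4,5,6,7,8}->{6,7,8}
Constraint 3 (U < W) on D(U)={3} D(W)={3,4,5}: W {3,4,5}->{4,5}
So after constraint 3: D(W) = {4,5}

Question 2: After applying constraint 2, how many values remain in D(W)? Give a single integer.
Constraint 1 (U < Z) on D(U)={3,7,8} D(Z)={3,5,7}: U {3,7,8}->{3}; Z {3,5,7}->{5,7}
Constraint 2 (U + W = X) on D(U)={3} D(W)={3,4,5,6,7,8} D(X)={3,4,5,6,7,8}: W {3,4,5,6,7,8}->{3,4,5}; X {3,4,5,6,7,8}->{6,7,8}
So after constraint 2: D(W)={3,4,5}, size = 3

Answer: 3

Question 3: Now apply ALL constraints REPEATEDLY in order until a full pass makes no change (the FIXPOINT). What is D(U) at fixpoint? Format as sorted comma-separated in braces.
pass 0 (initial): D(U)={3,7,8}
pass 1: U {3,7,8}->{3}; W {3,4,5,6,7,8}->{}; X {3,4,5,6,7,8}->{}; Z {3,5,7}->{}
pass 2: U {3}->{}
pass 3: no change
Fixpoint after 3 passes: D(U) = {}

Answer: {}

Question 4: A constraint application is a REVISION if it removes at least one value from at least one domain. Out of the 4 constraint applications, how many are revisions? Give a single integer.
Answer: 4

Derivation:
Constraint 1 (U < Z) on D(U)={3,7,8} D(Z)={3,5,7}: U {3,7,8}->{3}; Z {3,5,7}->{5,7} => REVISION
Constraint 2 (U + W = X) on D(U)={3} D(W)={3,4,5,6,7,8} D(X)={3,4,5,6,7,8}: W {3,4,5,6,7,8}->{3,4,5}; X {3,4,5,6,7,8}->{6,7,8} => REVISION
Constraint 3 (U < W) on D(U)={3} D(W)={3,4,5}: W {3,4,5}->{4,5} => REVISION
Constraint 4 (W + X = Z) on D(W)={4,5} D(X)={6,7,8} D(Z)={5,7}: W {4,5}->{}; X {6,7,8}->{}; Z {5,7}->{} => REVISION
Total revisions = 4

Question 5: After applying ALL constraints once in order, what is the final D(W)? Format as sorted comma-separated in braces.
Constraint 1 (U < Z) on D(U)={3,7,8} D(Z)={3,5,7}: U {3,7,8}->{3}; Z {3,5,7}->{5,7}
Constraint 2 (U + W = X) on D(U)={3} D(W)={3,4,5,6,7,8} D(X)={3,4,5,6,7,8}: W {3,4,5,6,7,8}->{3,4,5}; X {3,4,5,6,7,8}->{6,7,8}
Constraint 3 (U < W) on D(U)={3} D(W)={3,4,5}: W {3,4,5}->{4,5}
Constraint 4 (W + X = Z) on D(W)={4,5} D(X)={6,7,8} D(Z)={5,7}: W {4,5}->{}; X {6,7,8}->{}; Z {5,7}->{}
So after all 4 constraints: D(W) = {}

Answer: {}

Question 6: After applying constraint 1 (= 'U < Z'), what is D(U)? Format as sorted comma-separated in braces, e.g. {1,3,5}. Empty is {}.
Constraint 1 (U < Z) on D(U)={3,7,8} D(Z)={3,5,7}: U {3,7,8}->{3}; Z {3,5,7}->{5,7}
So after constraint 1: D(U) = {3}

Answer: {3}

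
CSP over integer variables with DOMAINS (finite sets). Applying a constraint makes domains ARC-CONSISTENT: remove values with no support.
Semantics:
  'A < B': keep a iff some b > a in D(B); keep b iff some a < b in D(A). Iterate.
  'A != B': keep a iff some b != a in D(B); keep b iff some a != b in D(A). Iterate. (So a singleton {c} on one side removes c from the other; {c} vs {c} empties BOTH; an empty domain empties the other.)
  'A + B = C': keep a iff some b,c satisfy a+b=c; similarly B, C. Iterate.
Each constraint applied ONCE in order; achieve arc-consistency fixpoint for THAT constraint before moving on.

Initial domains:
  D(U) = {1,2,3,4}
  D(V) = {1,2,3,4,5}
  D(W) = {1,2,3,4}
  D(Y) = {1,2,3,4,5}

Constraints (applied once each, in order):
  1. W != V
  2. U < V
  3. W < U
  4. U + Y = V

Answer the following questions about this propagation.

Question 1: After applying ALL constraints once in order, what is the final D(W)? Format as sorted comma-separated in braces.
Constraint 1 (W != V) on D(W)={1,2,3,4} D(V)={1,2,3,4,5}: no change
Constraint 2 (U < V) on D(U)={1,2,3,4} D(V)={1,2,3,4,5}: V {1,2,3,4,5}->{2,3,4,5}
Constraint 3 (W < U) on D(W)={1,2,3,4} D(U)={1,2,3,4}: W {1,2,3,4}->{1,2,3}; U {1,2,3,4}->{2,3,4}
Constraint 4 (U + Y = V) on D(U)={2,3,4} D(Y)={1,2,3,4,5} D(V)={2,3,4,5}: Y {1,2,3,4,5}->{1,2,3}; V {2,3,4,5}->{3,4,5}
So after all 4 constraints: D(W) = {1,2,3}

Answer: {1,2,3}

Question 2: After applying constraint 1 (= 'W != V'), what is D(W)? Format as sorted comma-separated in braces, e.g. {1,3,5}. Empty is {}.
Answer: {1,2,3,4}

Derivation:
Constraint 1 (W != V) on D(W)={1,2,3,4} D(V)={1,2,3,4,5}: no change
So after constraint 1: D(W) = {1,2,3,4}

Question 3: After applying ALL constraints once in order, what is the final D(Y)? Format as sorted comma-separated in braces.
Constraint 1 (W != V) on D(W)={1,2,3,4} D(V)={1,2,3,4,5}: no change
Constraint 2 (U < V) on D(U)={1,2,3,4} D(V)={1,2,3,4,5}: V {1,2,3,4,5}->{2,3,4,5}
Constraint 3 (W < U) on D(W)={1,2,3,4} D(U)={1,2,3,4}: W {1,2,3,4}->{1,2,3}; U {1,2,3,4}->{2,3,4}
Constraint 4 (U + Y = V) on D(U)={2,3,4} D(Y)={1,2,3,4,5} D(V)={2,3,4,5}: Y {1,2,3,4,5}->{1,2,3}; V {2,3,4,5}->{3,4,5}
So after all 4 constraints: D(Y) = {1,2,3}

Answer: {1,2,3}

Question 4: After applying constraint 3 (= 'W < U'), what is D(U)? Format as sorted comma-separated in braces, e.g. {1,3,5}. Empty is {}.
Answer: {2,3,4}

Derivation:
Constraint 1 (W != V) on D(W)={1,2,3,4} D(V)={1,2,3,4,5}: no change
Constraint 2 (U < V) on D(U)={1,2,3,4} D(V)={1,2,3,4,5}: V {1,2,3,4,5}->{2,3,4,5}
Constraint 3 (W < U) on D(W)={1,2,3,4} D(U)={1,2,3,4}: W {1,2,3,4}->{1,2,3}; U {1,2,3,4}->{2,3,4}
So after constraint 3: D(U) = {2,3,4}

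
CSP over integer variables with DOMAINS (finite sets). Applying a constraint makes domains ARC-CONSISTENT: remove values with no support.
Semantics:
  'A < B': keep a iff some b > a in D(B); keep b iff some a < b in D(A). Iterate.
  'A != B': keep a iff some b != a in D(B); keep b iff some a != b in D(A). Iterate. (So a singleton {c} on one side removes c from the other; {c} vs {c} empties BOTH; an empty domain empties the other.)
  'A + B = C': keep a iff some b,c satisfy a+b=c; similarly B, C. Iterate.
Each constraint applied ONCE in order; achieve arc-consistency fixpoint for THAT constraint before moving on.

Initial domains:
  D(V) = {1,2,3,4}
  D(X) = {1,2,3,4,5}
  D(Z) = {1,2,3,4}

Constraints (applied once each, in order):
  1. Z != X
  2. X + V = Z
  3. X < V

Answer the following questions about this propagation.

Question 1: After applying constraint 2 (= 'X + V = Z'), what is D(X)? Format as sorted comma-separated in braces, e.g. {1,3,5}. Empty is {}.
Constraint 1 (Z != X) on D(Z)={1,2,3,4} D(X)={1,2,3,4,5}: no change
Constraint 2 (X + V = Z) on D(X)={1,2,3,4,5} D(V)={1,2,3,4} D(Z)={1,2,3,4}: X {1,2,3,4,5}->{1,2,3}; V {1,2,3,4}->{1,2,3}; Z {1,2,3,4}->{2,3,4}
So after constraint 2: D(X) = {1,2,3}

Answer: {1,2,3}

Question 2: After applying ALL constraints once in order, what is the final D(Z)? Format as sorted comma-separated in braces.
Answer: {2,3,4}

Derivation:
Constraint 1 (Z != X) on D(Z)={1,2,3,4} D(X)={1,2,3,4,5}: no change
Constraint 2 (X + V = Z) on D(X)={1,2,3,4,5} D(V)={1,2,3,4} D(Z)={1,2,3,4}: X {1,2,3,4,5}->{1,2,3}; V {1,2,3,4}->{1,2,3}; Z {1,2,3,4}->{2,3,4}
Constraint 3 (X < V) on D(X)={1,2,3} D(V)={1,2,3}: X {1,2,3}->{1,2}; V {1,2,3}->{2,3}
So after all 3 constraints: D(Z) = {2,3,4}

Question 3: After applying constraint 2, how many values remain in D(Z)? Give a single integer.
Answer: 3

Derivation:
Constraint 1 (Z != X) on D(Z)={1,2,3,4} D(X)={1,2,3,4,5}: no change
Constraint 2 (X + V = Z) on D(X)={1,2,3,4,5} D(V)={1,2,3,4} D(Z)={1,2,3,4}: X {1,2,3,4,5}->{1,2,3}; V {1,2,3,4}->{1,2,3}; Z {1,2,3,4}->{2,3,4}
So after constraint 2: D(Z)={2,3,4}, size = 3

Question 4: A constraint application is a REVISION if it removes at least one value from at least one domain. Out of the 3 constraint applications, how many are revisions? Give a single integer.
Answer: 2

Derivation:
Constraint 1 (Z != X) on D(Z)={1,2,3,4} D(X)={1,2,3,4,5}: no change => not a revision
Constraint 2 (X + V = Z) on D(X)={1,2,3,4,5} D(V)={1,2,3,4} D(Z)={1,2,3,4}: X {1,2,3,4,5}->{1,2,3}; V {1,2,3,4}->{1,2,3}; Z {1,2,3,4}->{2,3,4} => REVISION
Constraint 3 (X < V) on D(X)={1,2,3} D(V)={1,2,3}: X {1,2,3}->{1,2}; V {1,2,3}->{2,3} => REVISION
Total revisions = 2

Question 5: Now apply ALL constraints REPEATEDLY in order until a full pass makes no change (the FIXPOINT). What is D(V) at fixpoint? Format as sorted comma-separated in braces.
Answer: {2,3}

Derivation:
pass 0 (initial): D(V)={1,2,3,4}
pass 1: V {1,2,3,4}->{2,3}; X {1,2,3,4,5}->{1,2}; Z {1,2,3,4}->{2,3,4}
pass 2: Z {2,3,4}->{3,4}
pass 3: no change
Fixpoint after 3 passes: D(V) = {2,3}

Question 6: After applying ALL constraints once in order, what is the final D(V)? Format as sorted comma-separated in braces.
Constraint 1 (Z != X) on D(Z)={1,2,3,4} D(X)={1,2,3,4,5}: no change
Constraint 2 (X + V = Z) on D(X)={1,2,3,4,5} D(V)={1,2,3,4} D(Z)={1,2,3,4}: X {1,2,3,4,5}->{1,2,3}; V {1,2,3,4}->{1,2,3}; Z {1,2,3,4}->{2,3,4}
Constraint 3 (X < V) on D(X)={1,2,3} D(V)={1,2,3}: X {1,2,3}->{1,2}; V {1,2,3}->{2,3}
So after all 3 constraints: D(V) = {2,3}

Answer: {2,3}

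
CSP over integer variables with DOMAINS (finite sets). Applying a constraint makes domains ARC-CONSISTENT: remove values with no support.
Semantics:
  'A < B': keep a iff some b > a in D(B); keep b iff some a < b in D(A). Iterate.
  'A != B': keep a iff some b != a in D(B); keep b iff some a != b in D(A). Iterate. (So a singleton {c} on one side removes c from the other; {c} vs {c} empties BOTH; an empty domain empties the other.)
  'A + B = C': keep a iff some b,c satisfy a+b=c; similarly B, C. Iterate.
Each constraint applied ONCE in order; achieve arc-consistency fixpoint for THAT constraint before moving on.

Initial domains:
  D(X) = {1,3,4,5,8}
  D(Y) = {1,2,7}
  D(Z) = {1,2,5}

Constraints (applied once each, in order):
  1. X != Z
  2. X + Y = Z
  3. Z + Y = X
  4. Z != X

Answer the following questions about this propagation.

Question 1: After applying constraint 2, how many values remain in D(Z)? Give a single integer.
Answer: 2

Derivation:
Constraint 1 (X != Z) on D(X)={1,3,4,5,8} D(Z)={1,2,5}: no change
Constraint 2 (X + Y = Z) on D(X)={1,3,4,5,8} D(Y)={1,2,7} D(Z)={1,2,5}: X {1,3,4,5,8}->{1,3,4}; Y {1,2,7}->{1,2}; Z {1,2,5}->{2,5}
So after constraint 2: D(Z)={2,5}, size = 2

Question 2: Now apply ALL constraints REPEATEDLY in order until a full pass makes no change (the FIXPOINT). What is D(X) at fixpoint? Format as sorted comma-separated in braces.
Answer: {}

Derivation:
pass 0 (initial): D(X)={1,3,4,5,8}
pass 1: X {1,3,4,5,8}->{3,4}; Y {1,2,7}->{1,2}; Z {1,2,5}->{2}
pass 2: X {3,4}->{}; Y {1,2}->{}; Z {2}->{}
pass 3: no change
Fixpoint after 3 passes: D(X) = {}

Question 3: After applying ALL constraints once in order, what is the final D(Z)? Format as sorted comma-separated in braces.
Constraint 1 (X != Z) on D(X)={1,3,4,5,8} D(Z)={1,2,5}: no change
Constraint 2 (X + Y = Z) on D(X)={1,3,4,5,8} D(Y)={1,2,7} D(Z)={1,2,5}: X {1,3,4,5,8}->{1,3,4}; Y {1,2,7}->{1,2}; Z {1,2,5}->{2,5}
Constraint 3 (Z + Y = X) on D(Z)={2,5} D(Y)={1,2} D(X)={1,3,4}: Z {2,5}->{2}; X {1,3,4}->{3,4}
Constraint 4 (Z != X) on D(Z)={2} D(X)={3,4}: no change
So after all 4 constraints: D(Z) = {2}

Answer: {2}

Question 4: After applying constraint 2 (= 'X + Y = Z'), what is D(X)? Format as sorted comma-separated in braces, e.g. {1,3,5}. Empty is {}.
Answer: {1,3,4}

Derivation:
Constraint 1 (X != Z) on D(X)={1,3,4,5,8} D(Z)={1,2,5}: no change
Constraint 2 (X + Y = Z) on D(X)={1,3,4,5,8} D(Y)={1,2,7} D(Z)={1,2,5}: X {1,3,4,5,8}->{1,3,4}; Y {1,2,7}->{1,2}; Z {1,2,5}->{2,5}
So after constraint 2: D(X) = {1,3,4}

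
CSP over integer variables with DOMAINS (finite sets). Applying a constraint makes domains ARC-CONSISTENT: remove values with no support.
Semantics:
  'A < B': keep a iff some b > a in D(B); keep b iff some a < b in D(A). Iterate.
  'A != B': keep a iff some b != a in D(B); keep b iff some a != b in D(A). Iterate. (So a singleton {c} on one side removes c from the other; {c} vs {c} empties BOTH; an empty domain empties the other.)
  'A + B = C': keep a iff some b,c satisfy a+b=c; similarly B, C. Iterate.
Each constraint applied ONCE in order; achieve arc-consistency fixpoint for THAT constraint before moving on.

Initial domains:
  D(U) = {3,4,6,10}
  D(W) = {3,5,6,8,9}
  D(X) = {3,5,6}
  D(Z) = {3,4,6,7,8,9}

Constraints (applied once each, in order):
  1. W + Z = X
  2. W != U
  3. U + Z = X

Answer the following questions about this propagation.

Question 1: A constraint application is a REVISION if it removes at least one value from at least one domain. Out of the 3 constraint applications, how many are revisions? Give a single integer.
Constraint 1 (W + Z = X) on D(W)={3,5,6,8,9} D(Z)={3,4,6,7,8,9} D(X)={3,5,6}: W {3,5,6,8,9}->{3}; Z {3,4,6,7,8,9}->{3}; X {3,5,6}->{6} => REVISION
Constraint 2 (W != U) on D(W)={3} D(U)={3,4,6,10}: U {3,4,6,10}->{4,6,10} => REVISION
Constraint 3 (U + Z = X) on D(U)={4,6,10} D(Z)={3} D(X)={6}: U {4,6,10}->{}; Z {3}->{}; X {6}->{} => REVISION
Total revisions = 3

Answer: 3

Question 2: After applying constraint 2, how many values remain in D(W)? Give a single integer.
Answer: 1

Derivation:
Constraint 1 (W + Z = X) on D(W)={3,5,6,8,9} D(Z)={3,4,6,7,8,9} D(X)={3,5,6}: W {3,5,6,8,9}->{3}; Z {3,4,6,7,8,9}->{3}; X {3,5,6}->{6}
Constraint 2 (W != U) on D(W)={3} D(U)={3,4,6,10}: U {3,4,6,10}->{4,6,10}
So after constraint 2: D(W)={3}, size = 1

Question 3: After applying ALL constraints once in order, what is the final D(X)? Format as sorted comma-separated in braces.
Constraint 1 (W + Z = X) on D(W)={3,5,6,8,9} D(Z)={3,4,6,7,8,9} D(X)={3,5,6}: W {3,5,6,8,9}->{3}; Z {3,4,6,7,8,9}->{3}; X {3,5,6}->{6}
Constraint 2 (W != U) on D(W)={3} D(U)={3,4,6,10}: U {3,4,6,10}->{4,6,10}
Constraint 3 (U + Z = X) on D(U)={4,6,10} D(Z)={3} D(X)={6}: U {4,6,10}->{}; Z {3}->{}; X {6}->{}
So after all 3 constraints: D(X) = {}

Answer: {}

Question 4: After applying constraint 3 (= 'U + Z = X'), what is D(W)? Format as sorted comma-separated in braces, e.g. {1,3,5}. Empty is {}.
Answer: {3}

Derivation:
Constraint 1 (W + Z = X) on D(W)={3,5,6,8,9} D(Z)={3,4,6,7,8,9} D(X)={3,5,6}: W {3,5,6,8,9}->{3}; Z {3,4,6,7,8,9}->{3}; X {3,5,6}->{6}
Constraint 2 (W != U) on D(W)={3} D(U)={3,4,6,10}: U {3,4,6,10}->{4,6,10}
Constraint 3 (U + Z = X) on D(U)={4,6,10} D(Z)={3} D(X)={6}: U {4,6,10}->{}; Z {3}->{}; X {6}->{}
So after constraint 3: D(W) = {3}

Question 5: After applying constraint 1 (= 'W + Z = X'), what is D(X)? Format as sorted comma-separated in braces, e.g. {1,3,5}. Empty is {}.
Answer: {6}

Derivation:
Constraint 1 (W + Z = X) on D(W)={3,5,6,8,9} D(Z)={3,4,6,7,8,9} D(X)={3,5,6}: W {3,5,6,8,9}->{3}; Z {3,4,6,7,8,9}->{3}; X {3,5,6}->{6}
So after constraint 1: D(X) = {6}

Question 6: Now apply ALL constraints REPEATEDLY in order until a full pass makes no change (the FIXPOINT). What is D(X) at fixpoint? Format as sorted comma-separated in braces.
Answer: {}

Derivation:
pass 0 (initial): D(X)={3,5,6}
pass 1: U {3,4,6,10}->{}; W {3,5,6,8,9}->{3}; X {3,5,6}->{}; Z {3,4,6,7,8,9}->{}
pass 2: W {3}->{}
pass 3: no change
Fixpoint after 3 passes: D(X) = {}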